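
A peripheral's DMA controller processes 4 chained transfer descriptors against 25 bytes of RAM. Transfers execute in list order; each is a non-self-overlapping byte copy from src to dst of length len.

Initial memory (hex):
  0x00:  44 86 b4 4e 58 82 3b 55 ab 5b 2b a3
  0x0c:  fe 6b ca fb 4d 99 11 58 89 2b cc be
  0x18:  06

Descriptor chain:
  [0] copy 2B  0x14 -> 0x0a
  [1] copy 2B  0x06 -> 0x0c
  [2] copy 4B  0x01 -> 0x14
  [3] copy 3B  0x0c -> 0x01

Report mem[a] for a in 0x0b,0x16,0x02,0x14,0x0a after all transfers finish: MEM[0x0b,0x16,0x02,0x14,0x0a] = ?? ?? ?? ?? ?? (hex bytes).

D0: mem[0x0a..0x0b] <- [89 2b]
D1: mem[0x0c..0x0d] <- [3b 55]
D2: mem[0x14..0x17] <- [86 b4 4e 58]
D3: mem[0x01..0x03] <- [3b 55 ca]
query mem[0x0b]=0x2b, mem[0x16]=0x4e, mem[0x02]=0x55, mem[0x14]=0x86, mem[0x0a]=0x89

MEM[0x0b,0x16,0x02,0x14,0x0a] = 2b 4e 55 86 89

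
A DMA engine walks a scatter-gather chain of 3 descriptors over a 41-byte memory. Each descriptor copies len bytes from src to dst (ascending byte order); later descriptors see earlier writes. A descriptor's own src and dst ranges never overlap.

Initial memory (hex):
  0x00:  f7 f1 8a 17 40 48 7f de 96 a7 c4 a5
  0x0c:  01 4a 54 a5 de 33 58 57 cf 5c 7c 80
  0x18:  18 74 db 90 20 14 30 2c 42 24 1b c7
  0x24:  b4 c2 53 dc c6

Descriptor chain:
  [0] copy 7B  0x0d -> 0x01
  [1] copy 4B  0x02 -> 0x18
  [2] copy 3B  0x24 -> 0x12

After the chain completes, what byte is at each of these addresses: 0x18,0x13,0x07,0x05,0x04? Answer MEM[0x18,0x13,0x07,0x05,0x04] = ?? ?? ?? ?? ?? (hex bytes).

MEM[0x18,0x13,0x07,0x05,0x04] = 54 c2 57 33 de

D0: mem[0x01..0x07] <- [4a 54 a5 de 33 58 57]
D1: mem[0x18..0x1b] <- [54 a5 de 33]
D2: mem[0x12..0x14] <- [b4 c2 53]
query mem[0x18]=0x54, mem[0x13]=0xc2, mem[0x07]=0x57, mem[0x05]=0x33, mem[0x04]=0xde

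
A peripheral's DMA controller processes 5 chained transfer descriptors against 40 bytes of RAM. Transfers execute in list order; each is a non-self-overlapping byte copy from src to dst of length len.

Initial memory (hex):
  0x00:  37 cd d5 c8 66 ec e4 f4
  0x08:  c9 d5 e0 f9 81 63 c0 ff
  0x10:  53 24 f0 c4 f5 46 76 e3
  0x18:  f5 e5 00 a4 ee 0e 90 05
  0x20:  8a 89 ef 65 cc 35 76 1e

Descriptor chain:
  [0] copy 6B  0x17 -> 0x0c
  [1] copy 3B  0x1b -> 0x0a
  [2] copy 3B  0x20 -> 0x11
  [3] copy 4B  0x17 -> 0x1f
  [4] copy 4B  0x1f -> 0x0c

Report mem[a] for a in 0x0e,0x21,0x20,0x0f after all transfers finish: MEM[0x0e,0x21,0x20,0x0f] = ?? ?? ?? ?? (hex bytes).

D0: mem[0x0c..0x11] <- [e3 f5 e5 00 a4 ee]
D1: mem[0x0a..0x0c] <- [a4 ee 0e]
D2: mem[0x11..0x13] <- [8a 89 ef]
D3: mem[0x1f..0x22] <- [e3 f5 e5 00]
D4: mem[0x0c..0x0f] <- [e3 f5 e5 00]
query mem[0x0e]=0xe5, mem[0x21]=0xe5, mem[0x20]=0xf5, mem[0x0f]=0x00

MEM[0x0e,0x21,0x20,0x0f] = e5 e5 f5 00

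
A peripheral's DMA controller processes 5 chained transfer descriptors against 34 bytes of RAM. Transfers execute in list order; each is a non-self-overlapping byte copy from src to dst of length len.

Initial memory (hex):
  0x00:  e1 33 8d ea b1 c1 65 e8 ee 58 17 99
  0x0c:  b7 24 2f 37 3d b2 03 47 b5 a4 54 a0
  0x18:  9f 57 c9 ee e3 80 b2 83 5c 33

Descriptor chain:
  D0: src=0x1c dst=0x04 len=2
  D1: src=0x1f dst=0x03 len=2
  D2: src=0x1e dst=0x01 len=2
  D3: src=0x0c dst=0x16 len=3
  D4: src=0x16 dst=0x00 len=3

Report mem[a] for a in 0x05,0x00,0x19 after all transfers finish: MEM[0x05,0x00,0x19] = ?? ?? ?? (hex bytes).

  after D0: wrote 2B at 0x04 = e380
  after D1: wrote 2B at 0x03 = 835c
  after D2: wrote 2B at 0x01 = b283
  after D3: wrote 3B at 0x16 = b7242f
  after D4: wrote 3B at 0x00 = b7242f
query mem[0x05]=0x80, mem[0x00]=0xb7, mem[0x19]=0x57

MEM[0x05,0x00,0x19] = 80 b7 57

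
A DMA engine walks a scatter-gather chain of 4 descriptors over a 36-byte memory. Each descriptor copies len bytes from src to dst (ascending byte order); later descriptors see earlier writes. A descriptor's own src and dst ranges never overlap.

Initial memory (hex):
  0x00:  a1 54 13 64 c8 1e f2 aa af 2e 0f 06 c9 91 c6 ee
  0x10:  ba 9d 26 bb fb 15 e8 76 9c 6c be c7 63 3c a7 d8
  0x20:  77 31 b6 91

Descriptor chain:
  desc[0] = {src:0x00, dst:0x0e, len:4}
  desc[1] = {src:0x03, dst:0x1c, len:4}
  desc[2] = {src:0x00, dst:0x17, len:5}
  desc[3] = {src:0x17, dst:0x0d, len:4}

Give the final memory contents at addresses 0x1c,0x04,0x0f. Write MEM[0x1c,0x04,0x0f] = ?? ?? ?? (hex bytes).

MEM[0x1c,0x04,0x0f] = 64 c8 13

  after D0: wrote 4B at 0x0e = a1541364
  after D1: wrote 4B at 0x1c = 64c81ef2
  after D2: wrote 5B at 0x17 = a1541364c8
  after D3: wrote 4B at 0x0d = a1541364
query mem[0x1c]=0x64, mem[0x04]=0xc8, mem[0x0f]=0x13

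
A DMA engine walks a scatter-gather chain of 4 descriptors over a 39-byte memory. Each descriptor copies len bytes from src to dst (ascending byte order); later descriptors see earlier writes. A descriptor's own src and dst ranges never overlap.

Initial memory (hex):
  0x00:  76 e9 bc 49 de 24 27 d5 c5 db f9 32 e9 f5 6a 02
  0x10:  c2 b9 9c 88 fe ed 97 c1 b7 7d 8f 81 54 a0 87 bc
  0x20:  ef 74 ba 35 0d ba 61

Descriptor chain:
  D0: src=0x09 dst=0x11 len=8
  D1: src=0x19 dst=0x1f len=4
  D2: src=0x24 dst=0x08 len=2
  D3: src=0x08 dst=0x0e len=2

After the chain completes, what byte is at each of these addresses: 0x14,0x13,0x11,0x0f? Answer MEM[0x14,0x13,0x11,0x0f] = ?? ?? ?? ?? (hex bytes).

#0 dst[0x11+8] := {0xdb,0xf9,0x32,0xe9,0xf5,0x6a,0x02,0xc2}
#1 dst[0x1f+4] := {0x7d,0x8f,0x81,0x54}
#2 dst[0x08+2] := {0x0d,0xba}
#3 dst[0x0e+2] := {0x0d,0xba}
query mem[0x14]=0xe9, mem[0x13]=0x32, mem[0x11]=0xdb, mem[0x0f]=0xba

MEM[0x14,0x13,0x11,0x0f] = e9 32 db ba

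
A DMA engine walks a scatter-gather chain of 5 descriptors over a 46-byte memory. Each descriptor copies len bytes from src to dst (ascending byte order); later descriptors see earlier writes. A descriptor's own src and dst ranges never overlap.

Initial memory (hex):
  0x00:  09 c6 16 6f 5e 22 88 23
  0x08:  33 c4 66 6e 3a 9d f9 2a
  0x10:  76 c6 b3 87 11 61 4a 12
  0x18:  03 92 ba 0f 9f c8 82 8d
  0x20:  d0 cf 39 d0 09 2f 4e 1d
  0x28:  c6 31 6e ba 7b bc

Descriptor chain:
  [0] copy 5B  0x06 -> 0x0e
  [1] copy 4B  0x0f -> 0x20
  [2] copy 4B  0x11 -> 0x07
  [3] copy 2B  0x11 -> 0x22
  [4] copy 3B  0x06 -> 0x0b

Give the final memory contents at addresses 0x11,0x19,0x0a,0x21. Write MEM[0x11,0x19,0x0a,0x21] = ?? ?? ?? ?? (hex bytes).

MEM[0x11,0x19,0x0a,0x21] = c4 92 11 33

  after D0: wrote 5B at 0x0e = 882333c466
  after D1: wrote 4B at 0x20 = 2333c466
  after D2: wrote 4B at 0x07 = c4668711
  after D3: wrote 2B at 0x22 = c466
  after D4: wrote 3B at 0x0b = 88c466
query mem[0x11]=0xc4, mem[0x19]=0x92, mem[0x0a]=0x11, mem[0x21]=0x33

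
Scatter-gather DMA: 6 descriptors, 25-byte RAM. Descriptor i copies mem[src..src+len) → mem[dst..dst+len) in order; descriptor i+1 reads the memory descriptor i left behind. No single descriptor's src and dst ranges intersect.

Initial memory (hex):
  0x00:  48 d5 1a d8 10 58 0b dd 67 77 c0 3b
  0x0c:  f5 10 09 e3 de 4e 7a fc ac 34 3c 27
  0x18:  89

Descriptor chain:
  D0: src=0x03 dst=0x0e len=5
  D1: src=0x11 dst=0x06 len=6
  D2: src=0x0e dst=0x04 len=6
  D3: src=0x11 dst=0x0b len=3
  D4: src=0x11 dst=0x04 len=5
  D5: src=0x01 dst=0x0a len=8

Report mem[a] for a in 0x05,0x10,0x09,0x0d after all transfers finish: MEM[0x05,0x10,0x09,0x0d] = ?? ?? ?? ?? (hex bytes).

D0: mem[0x0e..0x12] <- [d8 10 58 0b dd]
D1: mem[0x06..0x0b] <- [0b dd fc ac 34 3c]
D2: mem[0x04..0x09] <- [d8 10 58 0b dd fc]
D3: mem[0x0b..0x0d] <- [0b dd fc]
D4: mem[0x04..0x08] <- [0b dd fc ac 34]
D5: mem[0x0a..0x11] <- [d5 1a d8 0b dd fc ac 34]
query mem[0x05]=0xdd, mem[0x10]=0xac, mem[0x09]=0xfc, mem[0x0d]=0x0b

MEM[0x05,0x10,0x09,0x0d] = dd ac fc 0b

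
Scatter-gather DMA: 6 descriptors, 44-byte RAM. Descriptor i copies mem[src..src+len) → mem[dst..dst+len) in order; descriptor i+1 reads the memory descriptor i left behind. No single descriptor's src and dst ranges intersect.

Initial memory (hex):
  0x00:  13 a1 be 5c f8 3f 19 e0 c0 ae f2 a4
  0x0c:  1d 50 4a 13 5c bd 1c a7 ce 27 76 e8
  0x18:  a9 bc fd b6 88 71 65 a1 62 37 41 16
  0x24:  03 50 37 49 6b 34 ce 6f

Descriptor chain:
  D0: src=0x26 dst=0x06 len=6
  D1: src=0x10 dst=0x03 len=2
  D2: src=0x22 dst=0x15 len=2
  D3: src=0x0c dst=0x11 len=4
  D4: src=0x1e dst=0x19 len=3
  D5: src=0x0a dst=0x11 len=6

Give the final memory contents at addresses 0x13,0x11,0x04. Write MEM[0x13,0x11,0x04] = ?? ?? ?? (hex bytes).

  after D0: wrote 6B at 0x06 = 37496b34ce6f
  after D1: wrote 2B at 0x03 = 5cbd
  after D2: wrote 2B at 0x15 = 4116
  after D3: wrote 4B at 0x11 = 1d504a13
  after D4: wrote 3B at 0x19 = 65a162
  after D5: wrote 6B at 0x11 = ce6f1d504a13
query mem[0x13]=0x1d, mem[0x11]=0xce, mem[0x04]=0xbd

MEM[0x13,0x11,0x04] = 1d ce bd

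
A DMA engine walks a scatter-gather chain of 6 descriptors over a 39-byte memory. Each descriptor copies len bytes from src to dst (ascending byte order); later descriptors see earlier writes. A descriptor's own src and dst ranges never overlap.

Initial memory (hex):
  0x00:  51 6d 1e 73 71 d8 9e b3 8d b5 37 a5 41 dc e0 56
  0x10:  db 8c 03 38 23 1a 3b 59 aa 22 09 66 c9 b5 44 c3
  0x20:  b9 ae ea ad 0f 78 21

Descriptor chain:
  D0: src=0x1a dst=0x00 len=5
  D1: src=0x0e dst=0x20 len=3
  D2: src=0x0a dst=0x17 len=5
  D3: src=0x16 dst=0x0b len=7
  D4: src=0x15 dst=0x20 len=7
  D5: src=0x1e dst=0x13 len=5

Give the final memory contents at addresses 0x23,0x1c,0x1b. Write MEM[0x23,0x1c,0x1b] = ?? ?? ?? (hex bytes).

[0] 0x1a->0x00 len=5 : 09 66 c9 b5 44
[1] 0x0e->0x20 len=3 : e0 56 db
[2] 0x0a->0x17 len=5 : 37 a5 41 dc e0
[3] 0x16->0x0b len=7 : 3b 37 a5 41 dc e0 c9
[4] 0x15->0x20 len=7 : 1a 3b 37 a5 41 dc e0
[5] 0x1e->0x13 len=5 : 44 c3 1a 3b 37
query mem[0x23]=0xa5, mem[0x1c]=0xc9, mem[0x1b]=0xe0

MEM[0x23,0x1c,0x1b] = a5 c9 e0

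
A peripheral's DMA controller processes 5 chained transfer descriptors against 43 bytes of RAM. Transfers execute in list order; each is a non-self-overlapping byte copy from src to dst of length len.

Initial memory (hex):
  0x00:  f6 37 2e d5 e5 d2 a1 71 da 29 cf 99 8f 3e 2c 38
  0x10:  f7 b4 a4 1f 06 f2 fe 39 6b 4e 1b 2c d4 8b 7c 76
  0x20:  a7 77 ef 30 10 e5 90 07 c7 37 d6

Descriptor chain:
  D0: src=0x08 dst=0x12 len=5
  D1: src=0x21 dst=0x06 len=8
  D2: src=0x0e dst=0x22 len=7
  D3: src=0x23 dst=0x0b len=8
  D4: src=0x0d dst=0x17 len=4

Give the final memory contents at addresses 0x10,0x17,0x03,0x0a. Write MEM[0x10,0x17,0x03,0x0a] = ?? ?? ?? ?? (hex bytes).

  after D0: wrote 5B at 0x12 = da29cf998f
  after D1: wrote 8B at 0x06 = 77ef3010e59007c7
  after D2: wrote 7B at 0x22 = 2c38f7b4da29cf
  after D3: wrote 8B at 0x0b = 38f7b4da29cf37d6
  after D4: wrote 4B at 0x17 = b4da29cf
query mem[0x10]=0xcf, mem[0x17]=0xb4, mem[0x03]=0xd5, mem[0x0a]=0xe5

MEM[0x10,0x17,0x03,0x0a] = cf b4 d5 e5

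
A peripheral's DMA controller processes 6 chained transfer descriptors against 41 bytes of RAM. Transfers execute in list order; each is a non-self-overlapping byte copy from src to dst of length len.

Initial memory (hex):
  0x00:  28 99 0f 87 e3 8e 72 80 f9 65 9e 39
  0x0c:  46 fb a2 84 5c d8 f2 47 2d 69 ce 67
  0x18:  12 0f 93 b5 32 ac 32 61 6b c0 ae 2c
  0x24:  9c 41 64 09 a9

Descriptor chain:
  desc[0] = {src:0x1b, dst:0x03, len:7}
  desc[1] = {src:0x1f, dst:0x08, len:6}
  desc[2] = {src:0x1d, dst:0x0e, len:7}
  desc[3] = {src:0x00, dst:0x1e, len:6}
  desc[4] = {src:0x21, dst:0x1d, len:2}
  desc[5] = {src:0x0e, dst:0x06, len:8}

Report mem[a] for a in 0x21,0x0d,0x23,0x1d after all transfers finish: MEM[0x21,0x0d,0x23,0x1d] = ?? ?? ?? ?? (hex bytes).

  after D0: wrote 7B at 0x03 = b532ac32616bc0
  after D1: wrote 6B at 0x08 = 616bc0ae2c9c
  after D2: wrote 7B at 0x0e = ac32616bc0ae2c
  after D3: wrote 6B at 0x1e = 28990fb532ac
  after D4: wrote 2B at 0x1d = b532
  after D5: wrote 8B at 0x06 = ac32616bc0ae2c69
query mem[0x21]=0xb5, mem[0x0d]=0x69, mem[0x23]=0xac, mem[0x1d]=0xb5

MEM[0x21,0x0d,0x23,0x1d] = b5 69 ac b5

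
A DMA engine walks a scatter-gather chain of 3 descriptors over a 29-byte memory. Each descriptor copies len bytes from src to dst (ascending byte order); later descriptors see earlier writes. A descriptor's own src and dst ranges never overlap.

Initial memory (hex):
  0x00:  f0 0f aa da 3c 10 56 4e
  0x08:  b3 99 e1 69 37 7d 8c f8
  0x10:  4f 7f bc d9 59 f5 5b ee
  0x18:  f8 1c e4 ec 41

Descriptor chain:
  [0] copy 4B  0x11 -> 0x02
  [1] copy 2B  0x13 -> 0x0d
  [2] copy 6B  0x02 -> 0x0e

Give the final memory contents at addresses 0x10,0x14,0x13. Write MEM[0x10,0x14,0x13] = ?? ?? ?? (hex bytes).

MEM[0x10,0x14,0x13] = d9 59 4e

D0: mem[0x02..0x05] <- [7f bc d9 59]
D1: mem[0x0d..0x0e] <- [d9 59]
D2: mem[0x0e..0x13] <- [7f bc d9 59 56 4e]
query mem[0x10]=0xd9, mem[0x14]=0x59, mem[0x13]=0x4e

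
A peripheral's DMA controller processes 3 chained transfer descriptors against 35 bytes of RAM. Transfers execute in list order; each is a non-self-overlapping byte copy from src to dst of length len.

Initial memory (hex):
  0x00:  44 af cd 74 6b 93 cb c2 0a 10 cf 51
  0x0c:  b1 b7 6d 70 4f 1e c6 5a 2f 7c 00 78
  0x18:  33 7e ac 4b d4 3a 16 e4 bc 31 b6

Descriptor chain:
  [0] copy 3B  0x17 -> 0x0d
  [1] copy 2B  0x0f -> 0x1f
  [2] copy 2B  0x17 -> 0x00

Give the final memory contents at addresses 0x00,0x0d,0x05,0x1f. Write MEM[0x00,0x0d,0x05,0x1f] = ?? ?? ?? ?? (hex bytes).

MEM[0x00,0x0d,0x05,0x1f] = 78 78 93 7e

[0] 0x17->0x0d len=3 : 78 33 7e
[1] 0x0f->0x1f len=2 : 7e 4f
[2] 0x17->0x00 len=2 : 78 33
query mem[0x00]=0x78, mem[0x0d]=0x78, mem[0x05]=0x93, mem[0x1f]=0x7e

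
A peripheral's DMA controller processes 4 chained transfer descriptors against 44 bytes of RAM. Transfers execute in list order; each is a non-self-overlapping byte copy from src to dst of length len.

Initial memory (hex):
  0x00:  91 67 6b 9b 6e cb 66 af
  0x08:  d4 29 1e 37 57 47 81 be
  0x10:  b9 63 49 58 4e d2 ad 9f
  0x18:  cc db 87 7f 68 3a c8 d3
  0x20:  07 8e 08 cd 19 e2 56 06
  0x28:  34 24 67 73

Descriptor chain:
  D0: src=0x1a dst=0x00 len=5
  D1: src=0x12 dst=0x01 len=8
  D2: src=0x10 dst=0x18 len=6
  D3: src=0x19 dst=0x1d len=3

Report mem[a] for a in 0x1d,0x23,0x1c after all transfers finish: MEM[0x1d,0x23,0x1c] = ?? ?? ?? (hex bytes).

MEM[0x1d,0x23,0x1c] = 63 cd 4e

  after D0: wrote 5B at 0x00 = 877f683ac8
  after D1: wrote 8B at 0x01 = 49584ed2ad9fccdb
  after D2: wrote 6B at 0x18 = b96349584ed2
  after D3: wrote 3B at 0x1d = 634958
query mem[0x1d]=0x63, mem[0x23]=0xcd, mem[0x1c]=0x4e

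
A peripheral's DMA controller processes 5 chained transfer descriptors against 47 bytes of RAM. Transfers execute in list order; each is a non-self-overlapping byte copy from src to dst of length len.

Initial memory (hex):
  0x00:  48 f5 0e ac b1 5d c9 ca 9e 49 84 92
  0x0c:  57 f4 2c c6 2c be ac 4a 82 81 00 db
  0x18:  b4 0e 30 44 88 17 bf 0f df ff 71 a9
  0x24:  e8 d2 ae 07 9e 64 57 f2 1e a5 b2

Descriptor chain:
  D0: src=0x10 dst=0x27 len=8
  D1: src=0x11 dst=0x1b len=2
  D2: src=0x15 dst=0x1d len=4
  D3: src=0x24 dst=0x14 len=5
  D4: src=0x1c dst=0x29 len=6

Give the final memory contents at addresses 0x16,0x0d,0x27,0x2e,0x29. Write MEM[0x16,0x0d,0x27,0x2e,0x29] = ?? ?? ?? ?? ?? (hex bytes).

D0: mem[0x27..0x2e] <- [2c be ac 4a 82 81 00 db]
D1: mem[0x1b..0x1c] <- [be ac]
D2: mem[0x1d..0x20] <- [81 00 db b4]
D3: mem[0x14..0x18] <- [e8 d2 ae 2c be]
D4: mem[0x29..0x2e] <- [ac 81 00 db b4 ff]
query mem[0x16]=0xae, mem[0x0d]=0xf4, mem[0x27]=0x2c, mem[0x2e]=0xff, mem[0x29]=0xac

MEM[0x16,0x0d,0x27,0x2e,0x29] = ae f4 2c ff ac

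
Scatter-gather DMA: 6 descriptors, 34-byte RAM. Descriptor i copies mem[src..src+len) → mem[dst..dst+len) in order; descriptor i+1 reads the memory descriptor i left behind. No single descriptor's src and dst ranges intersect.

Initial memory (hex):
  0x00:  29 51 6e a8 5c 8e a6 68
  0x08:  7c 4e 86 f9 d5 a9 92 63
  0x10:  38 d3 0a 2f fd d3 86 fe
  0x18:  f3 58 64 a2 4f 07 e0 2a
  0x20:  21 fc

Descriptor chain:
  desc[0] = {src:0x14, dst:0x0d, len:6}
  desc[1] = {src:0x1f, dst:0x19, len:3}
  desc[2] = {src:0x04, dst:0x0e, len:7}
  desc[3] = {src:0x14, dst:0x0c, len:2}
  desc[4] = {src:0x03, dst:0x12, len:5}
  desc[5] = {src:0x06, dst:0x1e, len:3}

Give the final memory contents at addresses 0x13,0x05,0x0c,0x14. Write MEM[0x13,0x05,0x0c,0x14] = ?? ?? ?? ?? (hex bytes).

MEM[0x13,0x05,0x0c,0x14] = 5c 8e 86 8e

D0: mem[0x0d..0x12] <- [fd d3 86 fe f3 58]
D1: mem[0x19..0x1b] <- [2a 21 fc]
D2: mem[0x0e..0x14] <- [5c 8e a6 68 7c 4e 86]
D3: mem[0x0c..0x0d] <- [86 d3]
D4: mem[0x12..0x16] <- [a8 5c 8e a6 68]
D5: mem[0x1e..0x20] <- [a6 68 7c]
query mem[0x13]=0x5c, mem[0x05]=0x8e, mem[0x0c]=0x86, mem[0x14]=0x8e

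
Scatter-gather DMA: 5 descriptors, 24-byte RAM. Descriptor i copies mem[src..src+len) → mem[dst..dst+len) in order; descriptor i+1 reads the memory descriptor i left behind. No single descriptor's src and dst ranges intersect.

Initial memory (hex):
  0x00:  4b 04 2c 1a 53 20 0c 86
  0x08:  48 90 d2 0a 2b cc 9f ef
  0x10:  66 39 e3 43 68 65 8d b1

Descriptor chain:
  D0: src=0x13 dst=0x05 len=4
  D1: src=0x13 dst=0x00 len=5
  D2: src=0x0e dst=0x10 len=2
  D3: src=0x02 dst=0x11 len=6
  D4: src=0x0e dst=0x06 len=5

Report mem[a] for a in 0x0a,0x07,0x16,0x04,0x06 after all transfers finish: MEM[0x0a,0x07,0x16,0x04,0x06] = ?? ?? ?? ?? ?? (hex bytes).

[0] 0x13->0x05 len=4 : 43 68 65 8d
[1] 0x13->0x00 len=5 : 43 68 65 8d b1
[2] 0x0e->0x10 len=2 : 9f ef
[3] 0x02->0x11 len=6 : 65 8d b1 43 68 65
[4] 0x0e->0x06 len=5 : 9f ef 9f 65 8d
query mem[0x0a]=0x8d, mem[0x07]=0xef, mem[0x16]=0x65, mem[0x04]=0xb1, mem[0x06]=0x9f

MEM[0x0a,0x07,0x16,0x04,0x06] = 8d ef 65 b1 9f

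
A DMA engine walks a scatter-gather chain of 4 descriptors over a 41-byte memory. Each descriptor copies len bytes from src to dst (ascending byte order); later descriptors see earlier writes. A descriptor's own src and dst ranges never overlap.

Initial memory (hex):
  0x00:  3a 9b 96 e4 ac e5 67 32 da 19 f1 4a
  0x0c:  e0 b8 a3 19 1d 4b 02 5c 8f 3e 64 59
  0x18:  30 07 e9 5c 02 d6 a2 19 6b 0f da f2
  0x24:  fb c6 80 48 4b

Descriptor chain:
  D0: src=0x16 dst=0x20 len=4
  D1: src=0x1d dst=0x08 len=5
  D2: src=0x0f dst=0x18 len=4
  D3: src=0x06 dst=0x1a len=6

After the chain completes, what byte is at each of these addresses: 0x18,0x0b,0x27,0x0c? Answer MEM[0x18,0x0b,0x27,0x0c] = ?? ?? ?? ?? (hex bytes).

#0 dst[0x20+4] := {0x64,0x59,0x30,0x07}
#1 dst[0x08+5] := {0xd6,0xa2,0x19,0x64,0x59}
#2 dst[0x18+4] := {0x19,0x1d,0x4b,0x02}
#3 dst[0x1a+6] := {0x67,0x32,0xd6,0xa2,0x19,0x64}
query mem[0x18]=0x19, mem[0x0b]=0x64, mem[0x27]=0x48, mem[0x0c]=0x59

MEM[0x18,0x0b,0x27,0x0c] = 19 64 48 59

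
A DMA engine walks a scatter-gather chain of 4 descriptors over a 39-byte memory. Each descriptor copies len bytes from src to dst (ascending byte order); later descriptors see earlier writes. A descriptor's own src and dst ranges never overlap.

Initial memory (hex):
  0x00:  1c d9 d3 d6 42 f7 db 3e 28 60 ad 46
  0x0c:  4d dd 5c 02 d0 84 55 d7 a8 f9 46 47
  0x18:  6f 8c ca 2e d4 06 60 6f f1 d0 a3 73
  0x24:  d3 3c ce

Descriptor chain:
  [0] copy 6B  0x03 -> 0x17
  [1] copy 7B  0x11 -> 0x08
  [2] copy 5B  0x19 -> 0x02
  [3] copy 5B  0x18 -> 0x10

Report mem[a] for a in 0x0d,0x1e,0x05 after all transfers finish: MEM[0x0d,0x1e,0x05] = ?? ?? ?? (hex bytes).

MEM[0x0d,0x1e,0x05] = 46 60 28

D0: mem[0x17..0x1c] <- [d6 42 f7 db 3e 28]
D1: mem[0x08..0x0e] <- [84 55 d7 a8 f9 46 d6]
D2: mem[0x02..0x06] <- [f7 db 3e 28 06]
D3: mem[0x10..0x14] <- [42 f7 db 3e 28]
query mem[0x0d]=0x46, mem[0x1e]=0x60, mem[0x05]=0x28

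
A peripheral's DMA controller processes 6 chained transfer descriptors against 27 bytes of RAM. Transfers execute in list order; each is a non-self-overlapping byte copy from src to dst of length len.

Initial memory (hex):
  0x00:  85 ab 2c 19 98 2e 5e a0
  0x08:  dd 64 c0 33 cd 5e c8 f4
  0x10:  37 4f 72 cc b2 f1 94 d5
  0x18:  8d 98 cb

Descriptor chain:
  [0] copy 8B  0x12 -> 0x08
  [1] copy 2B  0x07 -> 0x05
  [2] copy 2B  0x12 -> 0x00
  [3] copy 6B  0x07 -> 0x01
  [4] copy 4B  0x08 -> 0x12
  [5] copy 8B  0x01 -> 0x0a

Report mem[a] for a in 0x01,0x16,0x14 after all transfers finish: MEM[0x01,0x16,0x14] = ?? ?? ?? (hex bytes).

D0: mem[0x08..0x0f] <- [72 cc b2 f1 94 d5 8d 98]
D1: mem[0x05..0x06] <- [a0 72]
D2: mem[0x00..0x01] <- [72 cc]
D3: mem[0x01..0x06] <- [a0 72 cc b2 f1 94]
D4: mem[0x12..0x15] <- [72 cc b2 f1]
D5: mem[0x0a..0x11] <- [a0 72 cc b2 f1 94 a0 72]
query mem[0x01]=0xa0, mem[0x16]=0x94, mem[0x14]=0xb2

MEM[0x01,0x16,0x14] = a0 94 b2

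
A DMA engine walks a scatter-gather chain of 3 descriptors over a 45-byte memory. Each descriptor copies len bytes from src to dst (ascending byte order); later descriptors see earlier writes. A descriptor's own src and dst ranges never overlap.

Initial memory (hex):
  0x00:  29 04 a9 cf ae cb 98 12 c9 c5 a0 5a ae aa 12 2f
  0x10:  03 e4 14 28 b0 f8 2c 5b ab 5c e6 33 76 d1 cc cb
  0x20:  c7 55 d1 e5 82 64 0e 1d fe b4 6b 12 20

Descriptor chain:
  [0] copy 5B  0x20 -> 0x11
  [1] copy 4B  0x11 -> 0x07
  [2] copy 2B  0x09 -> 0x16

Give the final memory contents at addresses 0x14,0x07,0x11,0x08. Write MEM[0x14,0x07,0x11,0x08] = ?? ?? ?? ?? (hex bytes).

#0 dst[0x11+5] := {0xc7,0x55,0xd1,0xe5,0x82}
#1 dst[0x07+4] := {0xc7,0x55,0xd1,0xe5}
#2 dst[0x16+2] := {0xd1,0xe5}
query mem[0x14]=0xe5, mem[0x07]=0xc7, mem[0x11]=0xc7, mem[0x08]=0x55

MEM[0x14,0x07,0x11,0x08] = e5 c7 c7 55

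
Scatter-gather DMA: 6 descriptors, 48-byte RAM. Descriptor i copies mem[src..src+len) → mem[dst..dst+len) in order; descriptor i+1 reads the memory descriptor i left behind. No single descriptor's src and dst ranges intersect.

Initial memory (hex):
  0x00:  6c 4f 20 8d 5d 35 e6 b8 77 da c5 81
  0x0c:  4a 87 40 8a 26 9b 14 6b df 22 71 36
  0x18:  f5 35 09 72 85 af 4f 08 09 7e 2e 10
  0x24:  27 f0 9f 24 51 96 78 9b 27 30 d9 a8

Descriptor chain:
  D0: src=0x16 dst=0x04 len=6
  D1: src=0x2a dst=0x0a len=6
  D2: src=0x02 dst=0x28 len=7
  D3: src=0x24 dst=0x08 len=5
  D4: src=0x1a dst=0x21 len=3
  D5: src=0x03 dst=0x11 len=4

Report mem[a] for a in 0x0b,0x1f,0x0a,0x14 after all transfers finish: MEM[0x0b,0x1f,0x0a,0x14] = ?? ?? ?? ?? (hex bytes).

MEM[0x0b,0x1f,0x0a,0x14] = 24 08 9f f5

[0] 0x16->0x04 len=6 : 71 36 f5 35 09 72
[1] 0x2a->0x0a len=6 : 78 9b 27 30 d9 a8
[2] 0x02->0x28 len=7 : 20 8d 71 36 f5 35 09
[3] 0x24->0x08 len=5 : 27 f0 9f 24 20
[4] 0x1a->0x21 len=3 : 09 72 85
[5] 0x03->0x11 len=4 : 8d 71 36 f5
query mem[0x0b]=0x24, mem[0x1f]=0x08, mem[0x0a]=0x9f, mem[0x14]=0xf5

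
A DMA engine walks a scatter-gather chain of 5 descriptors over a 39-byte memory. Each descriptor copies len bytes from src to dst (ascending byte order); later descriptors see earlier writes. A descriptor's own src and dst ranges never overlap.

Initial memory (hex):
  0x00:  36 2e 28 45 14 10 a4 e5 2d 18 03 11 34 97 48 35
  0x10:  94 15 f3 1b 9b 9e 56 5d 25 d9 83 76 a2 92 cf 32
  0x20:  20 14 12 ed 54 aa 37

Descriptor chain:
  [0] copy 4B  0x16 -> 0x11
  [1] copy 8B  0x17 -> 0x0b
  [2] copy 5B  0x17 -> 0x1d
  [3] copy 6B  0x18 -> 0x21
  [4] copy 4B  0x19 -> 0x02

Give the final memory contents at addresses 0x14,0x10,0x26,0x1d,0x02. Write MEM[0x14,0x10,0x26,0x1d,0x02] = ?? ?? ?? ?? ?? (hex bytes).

MEM[0x14,0x10,0x26,0x1d,0x02] = d9 a2 5d 5d d9

#0 dst[0x11+4] := {0x56,0x5d,0x25,0xd9}
#1 dst[0x0b+8] := {0x5d,0x25,0xd9,0x83,0x76,0xa2,0x92,0xcf}
#2 dst[0x1d+5] := {0x5d,0x25,0xd9,0x83,0x76}
#3 dst[0x21+6] := {0x25,0xd9,0x83,0x76,0xa2,0x5d}
#4 dst[0x02+4] := {0xd9,0x83,0x76,0xa2}
query mem[0x14]=0xd9, mem[0x10]=0xa2, mem[0x26]=0x5d, mem[0x1d]=0x5d, mem[0x02]=0xd9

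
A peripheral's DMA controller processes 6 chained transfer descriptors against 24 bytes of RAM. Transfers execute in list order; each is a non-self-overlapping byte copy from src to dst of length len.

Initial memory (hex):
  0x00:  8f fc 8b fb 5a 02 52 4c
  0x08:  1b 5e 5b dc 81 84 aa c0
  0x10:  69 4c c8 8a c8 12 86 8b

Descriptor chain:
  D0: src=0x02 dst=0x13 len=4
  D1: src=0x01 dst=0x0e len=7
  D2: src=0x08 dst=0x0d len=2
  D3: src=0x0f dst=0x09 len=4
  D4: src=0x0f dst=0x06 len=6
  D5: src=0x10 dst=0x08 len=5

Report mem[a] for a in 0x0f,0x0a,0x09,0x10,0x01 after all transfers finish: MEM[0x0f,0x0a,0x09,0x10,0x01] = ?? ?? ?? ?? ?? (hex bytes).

MEM[0x0f,0x0a,0x09,0x10,0x01] = 8b 02 5a fb fc

  after D0: wrote 4B at 0x13 = 8bfb5a02
  after D1: wrote 7B at 0x0e = fc8bfb5a02524c
  after D2: wrote 2B at 0x0d = 1b5e
  after D3: wrote 4B at 0x09 = 8bfb5a02
  after D4: wrote 6B at 0x06 = 8bfb5a02524c
  after D5: wrote 5B at 0x08 = fb5a02524c
query mem[0x0f]=0x8b, mem[0x0a]=0x02, mem[0x09]=0x5a, mem[0x10]=0xfb, mem[0x01]=0xfc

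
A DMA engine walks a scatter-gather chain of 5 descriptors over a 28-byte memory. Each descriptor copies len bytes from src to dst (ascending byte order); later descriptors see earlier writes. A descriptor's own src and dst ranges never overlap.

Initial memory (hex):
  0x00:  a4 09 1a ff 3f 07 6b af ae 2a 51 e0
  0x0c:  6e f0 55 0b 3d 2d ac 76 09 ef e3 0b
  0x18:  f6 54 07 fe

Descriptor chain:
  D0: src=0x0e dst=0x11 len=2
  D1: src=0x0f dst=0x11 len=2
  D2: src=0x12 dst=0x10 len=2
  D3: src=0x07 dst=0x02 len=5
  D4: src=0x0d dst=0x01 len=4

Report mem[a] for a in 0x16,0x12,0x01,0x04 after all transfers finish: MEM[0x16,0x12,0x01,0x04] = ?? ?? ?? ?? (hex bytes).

#0 dst[0x11+2] := {0x55,0x0b}
#1 dst[0x11+2] := {0x0b,0x3d}
#2 dst[0x10+2] := {0x3d,0x76}
#3 dst[0x02+5] := {0xaf,0xae,0x2a,0x51,0xe0}
#4 dst[0x01+4] := {0xf0,0x55,0x0b,0x3d}
query mem[0x16]=0xe3, mem[0x12]=0x3d, mem[0x01]=0xf0, mem[0x04]=0x3d

MEM[0x16,0x12,0x01,0x04] = e3 3d f0 3d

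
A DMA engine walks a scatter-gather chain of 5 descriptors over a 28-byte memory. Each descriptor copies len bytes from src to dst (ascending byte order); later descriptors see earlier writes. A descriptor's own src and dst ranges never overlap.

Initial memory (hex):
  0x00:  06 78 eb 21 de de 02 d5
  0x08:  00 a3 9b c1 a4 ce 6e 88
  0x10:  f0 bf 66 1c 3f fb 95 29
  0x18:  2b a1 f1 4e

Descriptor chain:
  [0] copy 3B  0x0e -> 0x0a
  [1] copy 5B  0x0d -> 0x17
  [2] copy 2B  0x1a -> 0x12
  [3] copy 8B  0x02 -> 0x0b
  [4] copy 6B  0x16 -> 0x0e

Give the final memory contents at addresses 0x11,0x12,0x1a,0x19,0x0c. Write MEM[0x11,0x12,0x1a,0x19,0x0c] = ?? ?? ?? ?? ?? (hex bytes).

MEM[0x11,0x12,0x1a,0x19,0x0c] = 88 f0 f0 88 21

[0] 0x0e->0x0a len=3 : 6e 88 f0
[1] 0x0d->0x17 len=5 : ce 6e 88 f0 bf
[2] 0x1a->0x12 len=2 : f0 bf
[3] 0x02->0x0b len=8 : eb 21 de de 02 d5 00 a3
[4] 0x16->0x0e len=6 : 95 ce 6e 88 f0 bf
query mem[0x11]=0x88, mem[0x12]=0xf0, mem[0x1a]=0xf0, mem[0x19]=0x88, mem[0x0c]=0x21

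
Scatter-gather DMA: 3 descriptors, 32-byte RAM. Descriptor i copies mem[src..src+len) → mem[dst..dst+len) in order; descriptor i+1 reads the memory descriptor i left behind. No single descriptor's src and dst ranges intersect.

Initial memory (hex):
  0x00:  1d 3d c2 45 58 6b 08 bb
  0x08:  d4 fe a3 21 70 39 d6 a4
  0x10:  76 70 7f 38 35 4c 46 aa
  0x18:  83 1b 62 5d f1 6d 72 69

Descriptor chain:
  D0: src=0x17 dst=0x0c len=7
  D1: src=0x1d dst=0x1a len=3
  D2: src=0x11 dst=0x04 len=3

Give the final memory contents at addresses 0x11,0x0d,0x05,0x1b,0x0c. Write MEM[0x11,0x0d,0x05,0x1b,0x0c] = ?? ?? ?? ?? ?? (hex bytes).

#0 dst[0x0c+7] := {0xaa,0x83,0x1b,0x62,0x5d,0xf1,0x6d}
#1 dst[0x1a+3] := {0x6d,0x72,0x69}
#2 dst[0x04+3] := {0xf1,0x6d,0x38}
query mem[0x11]=0xf1, mem[0x0d]=0x83, mem[0x05]=0x6d, mem[0x1b]=0x72, mem[0x0c]=0xaa

MEM[0x11,0x0d,0x05,0x1b,0x0c] = f1 83 6d 72 aa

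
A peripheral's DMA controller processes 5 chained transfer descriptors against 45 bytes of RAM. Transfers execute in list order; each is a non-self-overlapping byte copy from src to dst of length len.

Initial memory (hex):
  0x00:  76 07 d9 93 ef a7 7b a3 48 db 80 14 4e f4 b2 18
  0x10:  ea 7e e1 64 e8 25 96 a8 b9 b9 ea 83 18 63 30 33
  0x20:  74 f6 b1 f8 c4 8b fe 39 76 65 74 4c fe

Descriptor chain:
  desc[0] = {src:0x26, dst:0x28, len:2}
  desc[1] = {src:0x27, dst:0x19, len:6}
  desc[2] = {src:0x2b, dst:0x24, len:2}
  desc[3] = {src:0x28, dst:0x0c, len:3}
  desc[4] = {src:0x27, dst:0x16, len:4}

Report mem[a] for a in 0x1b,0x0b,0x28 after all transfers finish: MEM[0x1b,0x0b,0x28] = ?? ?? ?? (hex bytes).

MEM[0x1b,0x0b,0x28] = 39 14 fe

#0 dst[0x28+2] := {0xfe,0x39}
#1 dst[0x19+6] := {0x39,0xfe,0x39,0x74,0x4c,0xfe}
#2 dst[0x24+2] := {0x4c,0xfe}
#3 dst[0x0c+3] := {0xfe,0x39,0x74}
#4 dst[0x16+4] := {0x39,0xfe,0x39,0x74}
query mem[0x1b]=0x39, mem[0x0b]=0x14, mem[0x28]=0xfe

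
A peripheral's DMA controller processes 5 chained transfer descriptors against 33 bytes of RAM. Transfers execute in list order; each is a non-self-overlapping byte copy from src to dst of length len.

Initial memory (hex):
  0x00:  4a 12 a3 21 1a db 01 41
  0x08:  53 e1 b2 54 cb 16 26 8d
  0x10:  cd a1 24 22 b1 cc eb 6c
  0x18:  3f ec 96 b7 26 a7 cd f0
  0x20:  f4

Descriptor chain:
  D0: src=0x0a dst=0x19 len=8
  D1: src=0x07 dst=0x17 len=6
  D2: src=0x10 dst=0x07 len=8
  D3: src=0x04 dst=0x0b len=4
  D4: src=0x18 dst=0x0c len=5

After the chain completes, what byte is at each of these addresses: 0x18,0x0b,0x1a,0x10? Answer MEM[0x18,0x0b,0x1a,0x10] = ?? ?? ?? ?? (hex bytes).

D0: mem[0x19..0x20] <- [b2 54 cb 16 26 8d cd a1]
D1: mem[0x17..0x1c] <- [41 53 e1 b2 54 cb]
D2: mem[0x07..0x0e] <- [cd a1 24 22 b1 cc eb 41]
D3: mem[0x0b..0x0e] <- [1a db 01 cd]
D4: mem[0x0c..0x10] <- [53 e1 b2 54 cb]
query mem[0x18]=0x53, mem[0x0b]=0x1a, mem[0x1a]=0xb2, mem[0x10]=0xcb

MEM[0x18,0x0b,0x1a,0x10] = 53 1a b2 cb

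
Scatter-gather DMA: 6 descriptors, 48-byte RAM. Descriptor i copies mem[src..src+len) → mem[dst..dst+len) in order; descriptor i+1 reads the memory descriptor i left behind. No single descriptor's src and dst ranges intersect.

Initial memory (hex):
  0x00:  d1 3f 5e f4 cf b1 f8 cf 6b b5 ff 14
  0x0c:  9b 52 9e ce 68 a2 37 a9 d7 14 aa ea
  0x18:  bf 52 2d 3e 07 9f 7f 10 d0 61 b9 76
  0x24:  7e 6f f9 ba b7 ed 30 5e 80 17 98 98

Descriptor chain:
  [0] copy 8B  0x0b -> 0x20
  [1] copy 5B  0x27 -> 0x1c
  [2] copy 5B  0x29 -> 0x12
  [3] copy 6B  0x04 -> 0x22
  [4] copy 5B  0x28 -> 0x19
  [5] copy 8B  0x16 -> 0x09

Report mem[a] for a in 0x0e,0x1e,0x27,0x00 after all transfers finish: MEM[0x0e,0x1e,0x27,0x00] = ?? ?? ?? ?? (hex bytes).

MEM[0x0e,0x1e,0x27,0x00] = 30 ed b5 d1

  after D0: wrote 8B at 0x20 = 149b529ece68a237
  after D1: wrote 5B at 0x1c = 37b7ed305e
  after D2: wrote 5B at 0x12 = ed305e8017
  after D3: wrote 6B at 0x22 = cfb1f8cf6bb5
  after D4: wrote 5B at 0x19 = b7ed305e80
  after D5: wrote 8B at 0x09 = 17eabfb7ed305e80
query mem[0x0e]=0x30, mem[0x1e]=0xed, mem[0x27]=0xb5, mem[0x00]=0xd1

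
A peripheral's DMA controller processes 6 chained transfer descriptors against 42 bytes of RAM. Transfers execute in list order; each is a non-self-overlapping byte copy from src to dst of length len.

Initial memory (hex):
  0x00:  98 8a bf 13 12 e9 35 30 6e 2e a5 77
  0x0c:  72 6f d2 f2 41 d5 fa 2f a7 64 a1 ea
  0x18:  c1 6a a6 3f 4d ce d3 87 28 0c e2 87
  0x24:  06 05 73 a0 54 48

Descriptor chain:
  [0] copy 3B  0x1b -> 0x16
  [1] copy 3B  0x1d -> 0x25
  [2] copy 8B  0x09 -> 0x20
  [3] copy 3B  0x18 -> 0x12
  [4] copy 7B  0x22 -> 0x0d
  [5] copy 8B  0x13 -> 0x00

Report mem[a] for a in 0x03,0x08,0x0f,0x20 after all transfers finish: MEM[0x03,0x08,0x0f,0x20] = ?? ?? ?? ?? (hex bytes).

MEM[0x03,0x08,0x0f,0x20] = 3f 6e 6f 2e

[0] 0x1b->0x16 len=3 : 3f 4d ce
[1] 0x1d->0x25 len=3 : ce d3 87
[2] 0x09->0x20 len=8 : 2e a5 77 72 6f d2 f2 41
[3] 0x18->0x12 len=3 : ce 6a a6
[4] 0x22->0x0d len=7 : 77 72 6f d2 f2 41 54
[5] 0x13->0x00 len=8 : 54 a6 64 3f 4d ce 6a a6
query mem[0x03]=0x3f, mem[0x08]=0x6e, mem[0x0f]=0x6f, mem[0x20]=0x2e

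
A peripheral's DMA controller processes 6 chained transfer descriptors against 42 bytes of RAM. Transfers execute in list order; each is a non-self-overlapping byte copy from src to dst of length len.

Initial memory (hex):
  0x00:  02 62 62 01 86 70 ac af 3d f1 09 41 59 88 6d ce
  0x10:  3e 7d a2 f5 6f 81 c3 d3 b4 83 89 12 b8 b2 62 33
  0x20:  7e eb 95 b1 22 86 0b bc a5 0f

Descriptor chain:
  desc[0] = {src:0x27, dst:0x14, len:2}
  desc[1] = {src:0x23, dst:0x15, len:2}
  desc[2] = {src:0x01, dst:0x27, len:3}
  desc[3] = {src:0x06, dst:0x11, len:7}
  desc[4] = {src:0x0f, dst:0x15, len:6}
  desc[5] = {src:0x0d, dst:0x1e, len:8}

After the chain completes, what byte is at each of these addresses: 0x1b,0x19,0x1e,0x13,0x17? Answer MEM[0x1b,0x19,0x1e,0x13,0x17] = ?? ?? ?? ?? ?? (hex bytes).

#0 dst[0x14+2] := {0xbc,0xa5}
#1 dst[0x15+2] := {0xb1,0x22}
#2 dst[0x27+3] := {0x62,0x62,0x01}
#3 dst[0x11+7] := {0xac,0xaf,0x3d,0xf1,0x09,0x41,0x59}
#4 dst[0x15+6] := {0xce,0x3e,0xac,0xaf,0x3d,0xf1}
#5 dst[0x1e+8] := {0x88,0x6d,0xce,0x3e,0xac,0xaf,0x3d,0xf1}
query mem[0x1b]=0x12, mem[0x19]=0x3d, mem[0x1e]=0x88, mem[0x13]=0x3d, mem[0x17]=0xac

MEM[0x1b,0x19,0x1e,0x13,0x17] = 12 3d 88 3d ac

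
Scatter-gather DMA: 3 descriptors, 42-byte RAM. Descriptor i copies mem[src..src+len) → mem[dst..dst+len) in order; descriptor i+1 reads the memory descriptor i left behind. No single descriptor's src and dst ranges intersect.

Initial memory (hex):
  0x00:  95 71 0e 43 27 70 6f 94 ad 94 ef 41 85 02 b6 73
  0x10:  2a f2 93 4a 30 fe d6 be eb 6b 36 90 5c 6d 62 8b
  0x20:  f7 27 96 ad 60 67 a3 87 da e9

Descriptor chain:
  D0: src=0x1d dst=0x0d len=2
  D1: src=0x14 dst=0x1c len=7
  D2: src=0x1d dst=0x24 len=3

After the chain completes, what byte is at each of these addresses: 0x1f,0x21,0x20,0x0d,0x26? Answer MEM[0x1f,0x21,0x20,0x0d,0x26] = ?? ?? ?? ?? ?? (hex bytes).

D0: mem[0x0d..0x0e] <- [6d 62]
D1: mem[0x1c..0x22] <- [30 fe d6 be eb 6b 36]
D2: mem[0x24..0x26] <- [fe d6 be]
query mem[0x1f]=0xbe, mem[0x21]=0x6b, mem[0x20]=0xeb, mem[0x0d]=0x6d, mem[0x26]=0xbe

MEM[0x1f,0x21,0x20,0x0d,0x26] = be 6b eb 6d be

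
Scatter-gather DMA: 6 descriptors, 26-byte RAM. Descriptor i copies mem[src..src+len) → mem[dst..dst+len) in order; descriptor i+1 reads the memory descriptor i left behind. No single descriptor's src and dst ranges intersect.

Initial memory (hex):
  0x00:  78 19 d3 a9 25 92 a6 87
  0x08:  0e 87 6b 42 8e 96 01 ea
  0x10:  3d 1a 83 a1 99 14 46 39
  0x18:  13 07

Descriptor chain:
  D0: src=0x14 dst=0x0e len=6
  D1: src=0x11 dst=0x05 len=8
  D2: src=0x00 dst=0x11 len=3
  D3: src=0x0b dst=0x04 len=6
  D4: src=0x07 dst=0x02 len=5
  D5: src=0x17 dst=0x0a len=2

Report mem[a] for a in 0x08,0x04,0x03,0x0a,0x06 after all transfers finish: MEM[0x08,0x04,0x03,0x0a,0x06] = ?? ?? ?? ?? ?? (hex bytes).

MEM[0x08,0x04,0x03,0x0a,0x06] = 14 46 14 39 39

  after D0: wrote 6B at 0x0e = 991446391307
  after D1: wrote 8B at 0x05 = 3913079914463913
  after D2: wrote 3B at 0x11 = 7819d3
  after D3: wrote 6B at 0x04 = 391396991446
  after D4: wrote 5B at 0x02 = 9914464639
  after D5: wrote 2B at 0x0a = 3913
query mem[0x08]=0x14, mem[0x04]=0x46, mem[0x03]=0x14, mem[0x0a]=0x39, mem[0x06]=0x39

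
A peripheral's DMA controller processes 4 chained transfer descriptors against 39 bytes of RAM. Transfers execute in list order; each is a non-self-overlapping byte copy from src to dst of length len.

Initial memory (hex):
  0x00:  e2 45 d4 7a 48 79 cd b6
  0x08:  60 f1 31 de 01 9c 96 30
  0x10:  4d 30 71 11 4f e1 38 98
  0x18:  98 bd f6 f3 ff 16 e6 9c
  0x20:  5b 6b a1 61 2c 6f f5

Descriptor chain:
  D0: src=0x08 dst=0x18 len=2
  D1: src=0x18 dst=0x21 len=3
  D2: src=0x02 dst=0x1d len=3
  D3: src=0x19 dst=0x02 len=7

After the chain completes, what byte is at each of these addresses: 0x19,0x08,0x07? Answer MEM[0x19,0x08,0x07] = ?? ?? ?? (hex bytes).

#0 dst[0x18+2] := {0x60,0xf1}
#1 dst[0x21+3] := {0x60,0xf1,0xf6}
#2 dst[0x1d+3] := {0xd4,0x7a,0x48}
#3 dst[0x02+7] := {0xf1,0xf6,0xf3,0xff,0xd4,0x7a,0x48}
query mem[0x19]=0xf1, mem[0x08]=0x48, mem[0x07]=0x7a

MEM[0x19,0x08,0x07] = f1 48 7a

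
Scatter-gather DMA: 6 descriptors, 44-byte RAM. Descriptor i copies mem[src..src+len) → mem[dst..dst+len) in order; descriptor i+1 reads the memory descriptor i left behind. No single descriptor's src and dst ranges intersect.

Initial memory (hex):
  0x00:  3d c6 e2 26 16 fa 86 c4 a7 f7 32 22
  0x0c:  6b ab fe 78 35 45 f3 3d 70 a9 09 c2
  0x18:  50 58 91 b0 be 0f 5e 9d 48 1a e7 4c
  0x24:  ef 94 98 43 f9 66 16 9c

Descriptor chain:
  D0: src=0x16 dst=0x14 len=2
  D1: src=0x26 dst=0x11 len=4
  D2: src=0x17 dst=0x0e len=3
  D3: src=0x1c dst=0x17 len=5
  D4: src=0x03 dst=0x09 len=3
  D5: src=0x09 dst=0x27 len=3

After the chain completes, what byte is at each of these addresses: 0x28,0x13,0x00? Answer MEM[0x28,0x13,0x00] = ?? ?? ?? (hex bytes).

[0] 0x16->0x14 len=2 : 09 c2
[1] 0x26->0x11 len=4 : 98 43 f9 66
[2] 0x17->0x0e len=3 : c2 50 58
[3] 0x1c->0x17 len=5 : be 0f 5e 9d 48
[4] 0x03->0x09 len=3 : 26 16 fa
[5] 0x09->0x27 len=3 : 26 16 fa
query mem[0x28]=0x16, mem[0x13]=0xf9, mem[0x00]=0x3d

MEM[0x28,0x13,0x00] = 16 f9 3d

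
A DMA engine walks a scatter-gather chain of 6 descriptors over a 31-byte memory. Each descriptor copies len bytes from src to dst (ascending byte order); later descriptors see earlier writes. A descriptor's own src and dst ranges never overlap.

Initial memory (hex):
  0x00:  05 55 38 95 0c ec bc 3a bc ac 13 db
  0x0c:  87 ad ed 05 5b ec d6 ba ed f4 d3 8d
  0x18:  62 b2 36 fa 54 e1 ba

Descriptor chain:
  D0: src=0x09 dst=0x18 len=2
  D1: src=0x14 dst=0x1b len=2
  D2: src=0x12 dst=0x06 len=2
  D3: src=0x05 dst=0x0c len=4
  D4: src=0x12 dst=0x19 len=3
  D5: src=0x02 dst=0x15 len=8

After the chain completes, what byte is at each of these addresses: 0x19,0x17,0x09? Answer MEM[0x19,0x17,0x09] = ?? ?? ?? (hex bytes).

#0 dst[0x18+2] := {0xac,0x13}
#1 dst[0x1b+2] := {0xed,0xf4}
#2 dst[0x06+2] := {0xd6,0xba}
#3 dst[0x0c+4] := {0xec,0xd6,0xba,0xbc}
#4 dst[0x19+3] := {0xd6,0xba,0xed}
#5 dst[0x15+8] := {0x38,0x95,0x0c,0xec,0xd6,0xba,0xbc,0xac}
query mem[0x19]=0xd6, mem[0x17]=0x0c, mem[0x09]=0xac

MEM[0x19,0x17,0x09] = d6 0c ac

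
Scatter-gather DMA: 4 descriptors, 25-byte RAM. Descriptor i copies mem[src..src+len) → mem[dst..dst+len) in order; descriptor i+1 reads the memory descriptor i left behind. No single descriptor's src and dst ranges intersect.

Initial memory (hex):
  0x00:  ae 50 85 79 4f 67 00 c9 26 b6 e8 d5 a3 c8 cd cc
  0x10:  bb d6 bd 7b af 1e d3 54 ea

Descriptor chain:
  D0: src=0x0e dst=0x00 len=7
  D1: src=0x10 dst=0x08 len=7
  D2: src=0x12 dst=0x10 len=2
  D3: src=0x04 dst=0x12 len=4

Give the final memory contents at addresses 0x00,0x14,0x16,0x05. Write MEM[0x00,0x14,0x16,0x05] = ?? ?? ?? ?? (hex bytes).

MEM[0x00,0x14,0x16,0x05] = cd af d3 7b

D0: mem[0x00..0x06] <- [cd cc bb d6 bd 7b af]
D1: mem[0x08..0x0e] <- [bb d6 bd 7b af 1e d3]
D2: mem[0x10..0x11] <- [bd 7b]
D3: mem[0x12..0x15] <- [bd 7b af c9]
query mem[0x00]=0xcd, mem[0x14]=0xaf, mem[0x16]=0xd3, mem[0x05]=0x7b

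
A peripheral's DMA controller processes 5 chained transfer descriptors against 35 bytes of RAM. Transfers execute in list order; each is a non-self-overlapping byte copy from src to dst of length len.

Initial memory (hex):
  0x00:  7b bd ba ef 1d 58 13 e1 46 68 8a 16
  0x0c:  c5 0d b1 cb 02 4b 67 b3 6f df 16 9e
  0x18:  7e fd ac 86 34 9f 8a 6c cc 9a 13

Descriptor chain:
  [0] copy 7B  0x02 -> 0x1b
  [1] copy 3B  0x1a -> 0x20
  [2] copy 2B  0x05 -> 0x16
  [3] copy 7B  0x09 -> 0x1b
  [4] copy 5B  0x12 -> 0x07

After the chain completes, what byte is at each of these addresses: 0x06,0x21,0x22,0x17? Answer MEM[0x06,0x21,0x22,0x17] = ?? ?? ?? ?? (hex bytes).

MEM[0x06,0x21,0x22,0x17] = 13 cb ef 13

[0] 0x02->0x1b len=7 : ba ef 1d 58 13 e1 46
[1] 0x1a->0x20 len=3 : ac ba ef
[2] 0x05->0x16 len=2 : 58 13
[3] 0x09->0x1b len=7 : 68 8a 16 c5 0d b1 cb
[4] 0x12->0x07 len=5 : 67 b3 6f df 58
query mem[0x06]=0x13, mem[0x21]=0xcb, mem[0x22]=0xef, mem[0x17]=0x13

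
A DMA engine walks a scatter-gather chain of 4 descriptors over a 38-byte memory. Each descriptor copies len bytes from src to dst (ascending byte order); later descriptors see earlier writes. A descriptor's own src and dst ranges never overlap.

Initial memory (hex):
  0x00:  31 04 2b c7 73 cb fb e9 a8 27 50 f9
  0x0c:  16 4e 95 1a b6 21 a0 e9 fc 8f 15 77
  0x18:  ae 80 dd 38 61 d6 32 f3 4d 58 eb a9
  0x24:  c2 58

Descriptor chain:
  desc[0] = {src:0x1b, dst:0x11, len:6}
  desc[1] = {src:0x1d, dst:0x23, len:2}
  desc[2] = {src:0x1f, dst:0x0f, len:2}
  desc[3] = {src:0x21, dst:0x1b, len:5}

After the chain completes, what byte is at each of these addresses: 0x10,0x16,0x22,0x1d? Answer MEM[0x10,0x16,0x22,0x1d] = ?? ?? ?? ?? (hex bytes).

MEM[0x10,0x16,0x22,0x1d] = 4d 4d eb d6

#0 dst[0x11+6] := {0x38,0x61,0xd6,0x32,0xf3,0x4d}
#1 dst[0x23+2] := {0xd6,0x32}
#2 dst[0x0f+2] := {0xf3,0x4d}
#3 dst[0x1b+5] := {0x58,0xeb,0xd6,0x32,0x58}
query mem[0x10]=0x4d, mem[0x16]=0x4d, mem[0x22]=0xeb, mem[0x1d]=0xd6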